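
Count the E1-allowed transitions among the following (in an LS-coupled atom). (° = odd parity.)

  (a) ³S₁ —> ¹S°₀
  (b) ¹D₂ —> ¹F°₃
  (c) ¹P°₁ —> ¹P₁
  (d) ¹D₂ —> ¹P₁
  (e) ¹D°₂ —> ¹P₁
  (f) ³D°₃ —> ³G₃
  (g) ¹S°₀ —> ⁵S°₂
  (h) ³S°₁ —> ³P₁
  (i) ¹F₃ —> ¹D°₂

5

(a) forbidden (ΔS, ΔL fail)
(b) allowed
(c) allowed
(d) forbidden (parity fails)
(e) allowed
(f) forbidden (ΔL fails)
(g) forbidden (parity, ΔS, ΔL, ΔJ fail)
(h) allowed
(i) allowed
Total allowed: 5 of 9.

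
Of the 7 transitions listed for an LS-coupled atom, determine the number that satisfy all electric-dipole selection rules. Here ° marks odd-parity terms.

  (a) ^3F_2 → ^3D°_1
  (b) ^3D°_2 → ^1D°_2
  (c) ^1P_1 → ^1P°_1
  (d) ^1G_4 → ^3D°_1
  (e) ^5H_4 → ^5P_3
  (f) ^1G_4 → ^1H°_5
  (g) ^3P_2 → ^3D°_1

(a) allowed
(b) forbidden (parity, ΔS fail)
(c) allowed
(d) forbidden (ΔS, ΔL, ΔJ fail)
(e) forbidden (parity, ΔL fail)
(f) allowed
(g) allowed
Total allowed: 4 of 7.

4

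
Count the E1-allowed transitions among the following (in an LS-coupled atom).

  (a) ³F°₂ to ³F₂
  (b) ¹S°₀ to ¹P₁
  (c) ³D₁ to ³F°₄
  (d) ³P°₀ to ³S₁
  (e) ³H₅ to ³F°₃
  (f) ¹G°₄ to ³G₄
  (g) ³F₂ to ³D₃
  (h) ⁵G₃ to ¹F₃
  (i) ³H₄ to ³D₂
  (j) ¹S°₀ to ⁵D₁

(a) allowed
(b) allowed
(c) forbidden (ΔJ fails)
(d) allowed
(e) forbidden (ΔL, ΔJ fail)
(f) forbidden (ΔS fails)
(g) forbidden (parity fails)
(h) forbidden (parity, ΔS fail)
(i) forbidden (parity, ΔL, ΔJ fail)
(j) forbidden (ΔS, ΔL fail)
Total allowed: 3 of 10.

3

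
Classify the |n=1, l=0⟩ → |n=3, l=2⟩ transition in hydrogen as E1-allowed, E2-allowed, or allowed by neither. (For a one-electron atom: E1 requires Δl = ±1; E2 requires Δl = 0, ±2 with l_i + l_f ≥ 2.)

Δl = 2 − 0 = +2; l_i + l_f = 2.
E1 (Δl = ±1): not satisfied.
E2 (Δl = 0,±2, l_i+l_f ≥ 2): satisfied.

E2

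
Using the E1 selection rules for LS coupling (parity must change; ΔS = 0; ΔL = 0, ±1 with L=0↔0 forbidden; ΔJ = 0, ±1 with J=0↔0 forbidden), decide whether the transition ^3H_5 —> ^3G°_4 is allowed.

Reading off the term symbols: S 1→1, L 5→4, J 5→4, parity even→odd.
Parity must change: even → odd — ok.
ΔS = 0: S: 1 → 1 — ok.
ΔL = 0, ±1 (not L=0↔0): L: 5 → 4, ΔL = -1 — ok.
ΔJ = 0, ±1 (not J=0↔0): J: 5 → 4, ΔJ = -1 — ok.
All four E1 rules are satisfied.

allowed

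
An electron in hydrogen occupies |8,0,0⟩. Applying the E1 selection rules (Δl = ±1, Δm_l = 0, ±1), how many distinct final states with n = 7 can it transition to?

E1 requires Δl = ±1, so l_f ∈ {-1, 1}; with 0 ≤ l_f ≤ n_f−1 = 6, the allowed l_f values are {1}.
For l_f = 1: m_f ∈ {m_i−1, m_i, m_i+1} ∩ [−1, 1] = {-1, 0, 1} → 3 states.
Total: 3.

3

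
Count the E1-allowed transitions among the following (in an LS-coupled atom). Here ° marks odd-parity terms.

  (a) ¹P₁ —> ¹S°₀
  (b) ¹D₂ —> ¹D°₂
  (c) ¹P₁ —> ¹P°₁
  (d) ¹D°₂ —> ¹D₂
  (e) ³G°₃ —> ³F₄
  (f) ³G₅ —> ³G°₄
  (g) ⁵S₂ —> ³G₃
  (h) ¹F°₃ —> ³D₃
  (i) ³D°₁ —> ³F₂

7

(a) allowed
(b) allowed
(c) allowed
(d) allowed
(e) allowed
(f) allowed
(g) forbidden (parity, ΔS, ΔL fail)
(h) forbidden (ΔS fails)
(i) allowed
Total allowed: 7 of 9.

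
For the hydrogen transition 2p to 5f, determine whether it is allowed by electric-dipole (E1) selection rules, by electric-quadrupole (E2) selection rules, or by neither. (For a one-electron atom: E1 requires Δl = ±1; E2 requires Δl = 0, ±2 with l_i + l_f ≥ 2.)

Δl = 3 − 1 = +2; l_i + l_f = 4.
E1 (Δl = ±1): not satisfied.
E2 (Δl = 0,±2, l_i+l_f ≥ 2): satisfied.

E2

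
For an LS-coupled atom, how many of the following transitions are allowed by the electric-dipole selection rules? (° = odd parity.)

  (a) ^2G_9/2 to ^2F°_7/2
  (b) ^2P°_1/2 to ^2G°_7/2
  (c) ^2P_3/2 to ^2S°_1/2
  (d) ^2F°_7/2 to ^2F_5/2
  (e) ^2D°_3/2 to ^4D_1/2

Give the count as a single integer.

3

(a) allowed
(b) forbidden (parity, ΔL, ΔJ fail)
(c) allowed
(d) allowed
(e) forbidden (ΔS fails)
Total allowed: 3 of 5.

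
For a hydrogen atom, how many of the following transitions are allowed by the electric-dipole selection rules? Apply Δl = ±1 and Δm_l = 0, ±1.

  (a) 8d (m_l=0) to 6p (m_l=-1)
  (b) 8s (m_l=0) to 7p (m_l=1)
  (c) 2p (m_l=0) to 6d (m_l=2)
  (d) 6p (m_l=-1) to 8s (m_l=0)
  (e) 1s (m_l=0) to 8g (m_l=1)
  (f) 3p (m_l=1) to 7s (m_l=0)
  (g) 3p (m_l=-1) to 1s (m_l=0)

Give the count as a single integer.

5

(a) allowed
(b) allowed
(c) forbidden — Δm_l = +2 (E1 requires Δm_l = 0, ±1)
(d) allowed
(e) forbidden — Δl = +4 (E1 requires Δl = ±1)
(f) allowed
(g) allowed
Total allowed: 5 of 7.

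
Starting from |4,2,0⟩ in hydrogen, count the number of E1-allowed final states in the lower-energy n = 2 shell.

3

E1 requires Δl = ±1, so l_f ∈ {1, 3}; with 0 ≤ l_f ≤ n_f−1 = 1, the allowed l_f values are {1}.
For l_f = 1: m_f ∈ {m_i−1, m_i, m_i+1} ∩ [−1, 1] = {-1, 0, 1} → 3 states.
Total: 3.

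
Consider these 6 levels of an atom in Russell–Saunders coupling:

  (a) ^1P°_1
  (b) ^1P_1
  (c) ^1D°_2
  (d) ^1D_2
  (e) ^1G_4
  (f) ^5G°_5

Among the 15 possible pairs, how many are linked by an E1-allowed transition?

4

(a)–(b): allowed.
(a)–(c): forbidden (parity).
(a)–(d): allowed.
(a)–(e): forbidden (ΔL, ΔJ).
(a)–(f): forbidden (parity, ΔS, ΔL, ΔJ).
(b)–(c): allowed.
(b)–(d): forbidden (parity).
(b)–(e): forbidden (parity, ΔL, ΔJ).
(b)–(f): forbidden (ΔS, ΔL, ΔJ).
(c)–(d): allowed.
(c)–(e): forbidden (ΔL, ΔJ).
(c)–(f): forbidden (parity, ΔS, ΔL, ΔJ).
(d)–(e): forbidden (parity, ΔL, ΔJ).
(d)–(f): forbidden (ΔS, ΔL, ΔJ).
(e)–(f): forbidden (ΔS).
Allowed pairs: 4 of 15.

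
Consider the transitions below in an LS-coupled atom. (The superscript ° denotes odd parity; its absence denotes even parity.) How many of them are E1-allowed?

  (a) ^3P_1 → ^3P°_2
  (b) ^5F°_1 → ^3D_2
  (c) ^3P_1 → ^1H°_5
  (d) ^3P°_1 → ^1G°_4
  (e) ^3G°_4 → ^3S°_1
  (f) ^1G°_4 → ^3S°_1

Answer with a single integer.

(a) allowed
(b) forbidden (ΔS fails)
(c) forbidden (ΔS, ΔL, ΔJ fail)
(d) forbidden (parity, ΔS, ΔL, ΔJ fail)
(e) forbidden (parity, ΔL, ΔJ fail)
(f) forbidden (parity, ΔS, ΔL, ΔJ fail)
Total allowed: 1 of 6.

1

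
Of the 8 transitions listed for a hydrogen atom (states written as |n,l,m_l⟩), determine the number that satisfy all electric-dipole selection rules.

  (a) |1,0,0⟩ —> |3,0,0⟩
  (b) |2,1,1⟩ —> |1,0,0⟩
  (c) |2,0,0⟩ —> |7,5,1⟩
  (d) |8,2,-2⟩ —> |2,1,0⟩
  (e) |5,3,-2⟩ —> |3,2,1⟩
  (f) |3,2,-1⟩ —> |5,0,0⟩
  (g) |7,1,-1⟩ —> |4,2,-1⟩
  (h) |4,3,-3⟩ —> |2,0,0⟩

(a) forbidden — Δl = +0 (E1 requires Δl = ±1)
(b) allowed
(c) forbidden — Δl = +5 (E1 requires Δl = ±1)
(d) forbidden — Δm_l = +2 (E1 requires Δm_l = 0, ±1)
(e) forbidden — Δm_l = +3 (E1 requires Δm_l = 0, ±1)
(f) forbidden — Δl = -2 (E1 requires Δl = ±1)
(g) allowed
(h) forbidden — Δl = -3 (E1 requires Δl = ±1); Δm_l = +3 (E1 requires Δm_l = 0, ±1)
Total allowed: 2 of 8.

2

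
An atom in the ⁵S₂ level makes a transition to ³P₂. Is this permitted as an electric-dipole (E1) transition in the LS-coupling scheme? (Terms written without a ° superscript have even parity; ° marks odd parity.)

forbidden

ΔS = 0: S: 2 → 1 — fails.
ΔL = 0, ±1 (not L=0↔0): L: 0 → 1, ΔL = +1 — ok.
Parity must change: even → even — fails.
ΔJ = 0, ±1 (not J=0↔0): J: 2 → 2, ΔJ = +0 — ok.
Rule(s) violated: parity, ΔS.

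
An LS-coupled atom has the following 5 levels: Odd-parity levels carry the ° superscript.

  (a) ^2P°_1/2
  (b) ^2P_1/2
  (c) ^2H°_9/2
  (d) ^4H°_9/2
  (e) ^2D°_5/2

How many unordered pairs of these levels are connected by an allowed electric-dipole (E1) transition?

(a)–(b): allowed.
(a)–(c): forbidden (parity, ΔL, ΔJ).
(a)–(d): forbidden (parity, ΔS, ΔL, ΔJ).
(a)–(e): forbidden (parity, ΔJ).
(b)–(c): forbidden (ΔL, ΔJ).
(b)–(d): forbidden (ΔS, ΔL, ΔJ).
(b)–(e): forbidden (ΔJ).
(c)–(d): forbidden (parity, ΔS).
(c)–(e): forbidden (parity, ΔL, ΔJ).
(d)–(e): forbidden (parity, ΔS, ΔL, ΔJ).
Allowed pairs: 1 of 10.

1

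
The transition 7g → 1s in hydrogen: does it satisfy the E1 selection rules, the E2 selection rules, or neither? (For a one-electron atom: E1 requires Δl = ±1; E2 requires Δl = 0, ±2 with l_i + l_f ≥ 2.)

Δl = 0 − 4 = -4; l_i + l_f = 4.
E1 (Δl = ±1): not satisfied.
E2 (Δl = 0,±2, l_i+l_f ≥ 2): not satisfied.

neither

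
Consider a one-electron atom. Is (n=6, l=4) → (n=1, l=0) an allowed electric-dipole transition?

l: 4 → 0 (Δl = -4). Δl = ±1 violated.
The transition is electric-dipole forbidden.

forbidden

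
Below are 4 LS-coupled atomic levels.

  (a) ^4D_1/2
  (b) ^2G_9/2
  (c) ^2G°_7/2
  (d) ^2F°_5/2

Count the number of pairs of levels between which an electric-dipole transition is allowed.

1

(a)–(b): forbidden (parity, ΔS, ΔL, ΔJ).
(a)–(c): forbidden (ΔS, ΔL, ΔJ).
(a)–(d): forbidden (ΔS, ΔJ).
(b)–(c): allowed.
(b)–(d): forbidden (ΔJ).
(c)–(d): forbidden (parity).
Allowed pairs: 1 of 6.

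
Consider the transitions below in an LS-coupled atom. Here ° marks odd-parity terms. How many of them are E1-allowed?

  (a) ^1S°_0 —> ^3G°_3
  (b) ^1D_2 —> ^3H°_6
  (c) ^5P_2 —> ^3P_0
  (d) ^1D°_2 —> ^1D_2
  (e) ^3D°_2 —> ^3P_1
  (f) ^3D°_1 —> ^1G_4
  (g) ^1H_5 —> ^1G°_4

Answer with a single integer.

3

(a) forbidden (parity, ΔS, ΔL, ΔJ fail)
(b) forbidden (ΔS, ΔL, ΔJ fail)
(c) forbidden (parity, ΔS, ΔJ fail)
(d) allowed
(e) allowed
(f) forbidden (ΔS, ΔL, ΔJ fail)
(g) allowed
Total allowed: 3 of 7.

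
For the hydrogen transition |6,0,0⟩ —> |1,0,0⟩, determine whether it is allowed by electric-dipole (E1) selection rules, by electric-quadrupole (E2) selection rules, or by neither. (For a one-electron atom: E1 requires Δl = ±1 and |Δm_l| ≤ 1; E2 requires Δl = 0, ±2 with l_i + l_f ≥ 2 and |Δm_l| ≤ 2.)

neither

Δl = 0 − 0 = +0; l_i + l_f = 0.
Δm_l = +0.
E1 (Δl = ±1, |Δm_l| ≤ 1): not satisfied.
E2 (Δl = 0,±2, l_i+l_f ≥ 2, |Δm_l| ≤ 2): not satisfied.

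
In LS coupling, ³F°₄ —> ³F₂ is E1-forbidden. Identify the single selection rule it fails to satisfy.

Initial level: S=1, L=3, J=4, parity odd. Final level: S=1, L=3, J=2, parity even.
Parity must change: odd → even — passes.
ΔS = 0: S: 1 → 1 — passes.
ΔL = 0, ±1 (not L=0↔0): L: 3 → 3, ΔL = +0 — passes.
ΔJ = 0, ±1 (not J=0↔0): J: 4 → 2, ΔJ = -2 — fails.

the ΔJ = 0, ±1 rule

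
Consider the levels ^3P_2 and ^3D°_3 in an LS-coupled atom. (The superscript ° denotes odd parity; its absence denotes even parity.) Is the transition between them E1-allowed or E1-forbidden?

Parity must change: even → odd — ok.
ΔS = 0: S: 1 → 1 — ok.
ΔL = 0, ±1 (not L=0↔0): L: 1 → 2, ΔL = +1 — ok.
ΔJ = 0, ±1 (not J=0↔0): J: 2 → 3, ΔJ = +1 — ok.
All four E1 rules are satisfied.

allowed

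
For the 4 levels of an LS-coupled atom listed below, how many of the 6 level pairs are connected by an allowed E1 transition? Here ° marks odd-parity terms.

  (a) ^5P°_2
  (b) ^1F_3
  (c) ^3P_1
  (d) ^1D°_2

(a)–(b): forbidden (ΔS, ΔL).
(a)–(c): forbidden (ΔS).
(a)–(d): forbidden (parity, ΔS).
(b)–(c): forbidden (parity, ΔS, ΔL, ΔJ).
(b)–(d): allowed.
(c)–(d): forbidden (ΔS).
Allowed pairs: 1 of 6.

1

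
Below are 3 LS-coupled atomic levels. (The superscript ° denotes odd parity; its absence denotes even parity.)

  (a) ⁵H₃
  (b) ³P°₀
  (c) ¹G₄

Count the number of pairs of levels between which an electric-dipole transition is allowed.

0

(a)–(b): forbidden (ΔS, ΔL, ΔJ).
(a)–(c): forbidden (parity, ΔS).
(b)–(c): forbidden (ΔS, ΔL, ΔJ).
Allowed pairs: 0 of 3.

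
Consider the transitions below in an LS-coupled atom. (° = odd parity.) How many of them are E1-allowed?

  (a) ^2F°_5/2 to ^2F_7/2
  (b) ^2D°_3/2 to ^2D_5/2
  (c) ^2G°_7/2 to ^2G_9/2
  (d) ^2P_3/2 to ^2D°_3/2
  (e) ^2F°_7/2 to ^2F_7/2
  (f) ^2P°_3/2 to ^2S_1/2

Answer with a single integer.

6

(a) allowed
(b) allowed
(c) allowed
(d) allowed
(e) allowed
(f) allowed
Total allowed: 6 of 6.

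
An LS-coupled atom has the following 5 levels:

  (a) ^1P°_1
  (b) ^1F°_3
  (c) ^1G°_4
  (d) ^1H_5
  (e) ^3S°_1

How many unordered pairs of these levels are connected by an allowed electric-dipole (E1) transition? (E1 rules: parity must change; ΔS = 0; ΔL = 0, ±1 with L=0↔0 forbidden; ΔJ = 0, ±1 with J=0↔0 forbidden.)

(a)–(b): forbidden (parity, ΔL, ΔJ).
(a)–(c): forbidden (parity, ΔL, ΔJ).
(a)–(d): forbidden (ΔL, ΔJ).
(a)–(e): forbidden (parity, ΔS).
(b)–(c): forbidden (parity).
(b)–(d): forbidden (ΔL, ΔJ).
(b)–(e): forbidden (parity, ΔS, ΔL, ΔJ).
(c)–(d): allowed.
(c)–(e): forbidden (parity, ΔS, ΔL, ΔJ).
(d)–(e): forbidden (ΔS, ΔL, ΔJ).
Allowed pairs: 1 of 10.

1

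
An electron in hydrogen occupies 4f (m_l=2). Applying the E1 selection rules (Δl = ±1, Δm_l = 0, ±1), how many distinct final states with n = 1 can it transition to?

E1 requires l_f ∈ {2, 4}, but neither lies in [0, 0], so no final state is reachable.
Total: 0.

0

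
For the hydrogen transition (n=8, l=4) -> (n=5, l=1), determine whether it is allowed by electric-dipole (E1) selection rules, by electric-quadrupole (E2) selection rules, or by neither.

neither

Δl = 1 − 4 = -3; l_i + l_f = 5.
E1 (Δl = ±1): not satisfied.
E2 (Δl = 0,±2, l_i+l_f ≥ 2): not satisfied.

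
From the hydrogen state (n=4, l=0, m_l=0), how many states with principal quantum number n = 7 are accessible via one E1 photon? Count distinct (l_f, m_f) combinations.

E1 requires Δl = ±1, so l_f ∈ {-1, 1}; with 0 ≤ l_f ≤ n_f−1 = 6, the allowed l_f values are {1}.
For l_f = 1: m_f ∈ {m_i−1, m_i, m_i+1} ∩ [−1, 1] = {-1, 0, 1} → 3 states.
Total: 3.

3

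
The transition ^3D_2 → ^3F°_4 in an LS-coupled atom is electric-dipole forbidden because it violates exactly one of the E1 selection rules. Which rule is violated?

Parity must change: even → odd — ✓.
ΔL = 0, ±1 (not L=0↔0): L: 2 → 3, ΔL = +1 — ✓.
ΔJ = 0, ±1 (not J=0↔0): J: 2 → 4, ΔJ = +2 — ✗.
ΔS = 0: S: 1 → 1 — ✓.

the ΔJ = 0, ±1 rule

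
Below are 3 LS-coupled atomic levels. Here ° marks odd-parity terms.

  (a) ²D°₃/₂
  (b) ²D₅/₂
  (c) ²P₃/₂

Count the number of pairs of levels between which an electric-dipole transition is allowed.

2

(a)–(b): allowed.
(a)–(c): allowed.
(b)–(c): forbidden (parity).
Allowed pairs: 2 of 3.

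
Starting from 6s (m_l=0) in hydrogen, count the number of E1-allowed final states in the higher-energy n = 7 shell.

E1 requires Δl = ±1, so l_f ∈ {-1, 1}; with 0 ≤ l_f ≤ n_f−1 = 6, the allowed l_f values are {1}.
For l_f = 1: m_f ∈ {m_i−1, m_i, m_i+1} ∩ [−1, 1] = {-1, 0, 1} → 3 states.
Total: 3.

3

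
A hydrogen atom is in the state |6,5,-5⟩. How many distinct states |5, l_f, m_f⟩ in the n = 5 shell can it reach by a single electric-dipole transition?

1

E1 requires Δl = ±1, so l_f ∈ {4, 6}; with 0 ≤ l_f ≤ n_f−1 = 4, the allowed l_f values are {4}.
For l_f = 4: m_f ∈ {m_i−1, m_i, m_i+1} ∩ [−4, 4] = {-4} → 1 state.
Total: 1.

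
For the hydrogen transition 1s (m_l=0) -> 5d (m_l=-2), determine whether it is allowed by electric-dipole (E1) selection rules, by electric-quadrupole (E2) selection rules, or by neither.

E2

Δl = 2 − 0 = +2; l_i + l_f = 2.
Δm_l = -2.
E1 (Δl = ±1, |Δm_l| ≤ 1): not satisfied.
E2 (Δl = 0,±2, l_i+l_f ≥ 2, |Δm_l| ≤ 2): satisfied.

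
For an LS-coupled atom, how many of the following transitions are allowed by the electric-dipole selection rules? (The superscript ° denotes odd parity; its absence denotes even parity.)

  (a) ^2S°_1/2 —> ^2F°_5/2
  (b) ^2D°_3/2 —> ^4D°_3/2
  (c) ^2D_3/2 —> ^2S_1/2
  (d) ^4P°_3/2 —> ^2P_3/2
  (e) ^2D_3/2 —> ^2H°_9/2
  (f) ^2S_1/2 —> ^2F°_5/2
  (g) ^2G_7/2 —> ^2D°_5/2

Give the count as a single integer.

(a) forbidden (parity, ΔL, ΔJ fail)
(b) forbidden (parity, ΔS fail)
(c) forbidden (parity, ΔL fail)
(d) forbidden (ΔS fails)
(e) forbidden (ΔL, ΔJ fail)
(f) forbidden (ΔL, ΔJ fail)
(g) forbidden (ΔL fails)
Total allowed: 0 of 7.

0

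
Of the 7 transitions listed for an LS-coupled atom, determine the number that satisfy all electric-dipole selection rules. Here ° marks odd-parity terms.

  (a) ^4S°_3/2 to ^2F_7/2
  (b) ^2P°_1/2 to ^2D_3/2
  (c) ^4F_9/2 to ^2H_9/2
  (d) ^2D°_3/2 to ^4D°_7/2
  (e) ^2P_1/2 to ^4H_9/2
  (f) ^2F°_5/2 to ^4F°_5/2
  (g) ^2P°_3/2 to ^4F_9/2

1

(a) forbidden (ΔS, ΔL, ΔJ fail)
(b) allowed
(c) forbidden (parity, ΔS, ΔL fail)
(d) forbidden (parity, ΔS, ΔJ fail)
(e) forbidden (parity, ΔS, ΔL, ΔJ fail)
(f) forbidden (parity, ΔS fail)
(g) forbidden (ΔS, ΔL, ΔJ fail)
Total allowed: 1 of 7.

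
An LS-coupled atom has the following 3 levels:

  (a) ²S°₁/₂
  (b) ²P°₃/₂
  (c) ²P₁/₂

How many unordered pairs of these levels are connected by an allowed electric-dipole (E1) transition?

2

(a)–(b): forbidden (parity).
(a)–(c): allowed.
(b)–(c): allowed.
Allowed pairs: 2 of 3.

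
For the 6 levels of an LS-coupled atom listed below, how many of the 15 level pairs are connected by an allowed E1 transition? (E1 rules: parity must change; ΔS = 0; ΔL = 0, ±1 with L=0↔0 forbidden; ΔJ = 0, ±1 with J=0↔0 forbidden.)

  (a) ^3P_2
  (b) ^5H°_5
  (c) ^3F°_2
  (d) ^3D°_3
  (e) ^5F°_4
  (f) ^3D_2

3

(a)–(b): forbidden (ΔS, ΔL, ΔJ).
(a)–(c): forbidden (ΔL).
(a)–(d): allowed.
(a)–(e): forbidden (ΔS, ΔL, ΔJ).
(a)–(f): forbidden (parity).
(b)–(c): forbidden (parity, ΔS, ΔL, ΔJ).
(b)–(d): forbidden (parity, ΔS, ΔL, ΔJ).
(b)–(e): forbidden (parity, ΔL).
(b)–(f): forbidden (ΔS, ΔL, ΔJ).
(c)–(d): forbidden (parity).
(c)–(e): forbidden (parity, ΔS, ΔJ).
(c)–(f): allowed.
(d)–(e): forbidden (parity, ΔS).
(d)–(f): allowed.
(e)–(f): forbidden (ΔS, ΔJ).
Allowed pairs: 3 of 15.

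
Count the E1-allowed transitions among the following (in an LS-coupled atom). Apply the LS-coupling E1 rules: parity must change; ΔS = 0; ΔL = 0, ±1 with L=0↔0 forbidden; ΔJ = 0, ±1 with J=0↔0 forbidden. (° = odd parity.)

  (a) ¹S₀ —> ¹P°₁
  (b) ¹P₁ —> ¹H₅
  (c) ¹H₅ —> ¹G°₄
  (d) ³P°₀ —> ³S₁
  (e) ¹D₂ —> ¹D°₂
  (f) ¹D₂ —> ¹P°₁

(a) allowed
(b) forbidden (parity, ΔL, ΔJ fail)
(c) allowed
(d) allowed
(e) allowed
(f) allowed
Total allowed: 5 of 6.

5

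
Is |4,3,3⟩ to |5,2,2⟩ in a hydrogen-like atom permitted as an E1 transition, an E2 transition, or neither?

E1

Δl = 2 − 3 = -1; l_i + l_f = 5.
Δm_l = -1.
E1 (Δl = ±1, |Δm_l| ≤ 1): satisfied.
E2 (Δl = 0,±2, l_i+l_f ≥ 2, |Δm_l| ≤ 2): not satisfied.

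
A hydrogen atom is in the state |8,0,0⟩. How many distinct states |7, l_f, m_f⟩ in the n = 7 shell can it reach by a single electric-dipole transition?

E1 requires Δl = ±1, so l_f ∈ {-1, 1}; with 0 ≤ l_f ≤ n_f−1 = 6, the allowed l_f values are {1}.
For l_f = 1: m_f ∈ {m_i−1, m_i, m_i+1} ∩ [−1, 1] = {-1, 0, 1} → 3 states.
Total: 3.

3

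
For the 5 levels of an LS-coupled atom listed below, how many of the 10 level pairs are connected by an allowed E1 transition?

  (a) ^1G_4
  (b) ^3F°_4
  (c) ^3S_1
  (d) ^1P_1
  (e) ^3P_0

(a)–(b): forbidden (ΔS).
(a)–(c): forbidden (parity, ΔS, ΔL, ΔJ).
(a)–(d): forbidden (parity, ΔL, ΔJ).
(a)–(e): forbidden (parity, ΔS, ΔL, ΔJ).
(b)–(c): forbidden (ΔL, ΔJ).
(b)–(d): forbidden (ΔS, ΔL, ΔJ).
(b)–(e): forbidden (ΔL, ΔJ).
(c)–(d): forbidden (parity, ΔS).
(c)–(e): forbidden (parity).
(d)–(e): forbidden (parity, ΔS).
Allowed pairs: 0 of 10.

0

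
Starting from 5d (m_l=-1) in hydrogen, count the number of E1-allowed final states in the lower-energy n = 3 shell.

E1 requires Δl = ±1, so l_f ∈ {1, 3}; with 0 ≤ l_f ≤ n_f−1 = 2, the allowed l_f values are {1}.
For l_f = 1: m_f ∈ {m_i−1, m_i, m_i+1} ∩ [−1, 1] = {-1, 0} → 2 states.
Total: 2.

2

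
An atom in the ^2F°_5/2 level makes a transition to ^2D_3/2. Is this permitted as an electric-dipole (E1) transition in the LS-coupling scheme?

allowed

Initial level: S=1/2, L=3, J=5/2, parity odd. Final level: S=1/2, L=2, J=3/2, parity even.
Parity must change: odd → even — satisfied.
ΔS = 0: S: 1/2 → 1/2 — satisfied.
ΔL = 0, ±1 (not L=0↔0): L: 3 → 2, ΔL = -1 — satisfied.
ΔJ = 0, ±1 (not J=0↔0): J: 5/2 → 3/2, ΔJ = -1 — satisfied.
All four E1 rules are satisfied.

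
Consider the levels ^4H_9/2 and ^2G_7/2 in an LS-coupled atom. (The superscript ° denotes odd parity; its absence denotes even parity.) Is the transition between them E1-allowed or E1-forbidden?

forbidden

Reading off the term symbols: S 3/2→1/2, L 5→4, J 9/2→7/2, parity even→even.
Parity must change: even → even — fails.
ΔS = 0: S: 3/2 → 1/2 — fails.
ΔL = 0, ±1 (not L=0↔0): L: 5 → 4, ΔL = -1 — passes.
ΔJ = 0, ±1 (not J=0↔0): J: 9/2 → 7/2, ΔJ = -1 — passes.
Rule(s) violated: parity, ΔS.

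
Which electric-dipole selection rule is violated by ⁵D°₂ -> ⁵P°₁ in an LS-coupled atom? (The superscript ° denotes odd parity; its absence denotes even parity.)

Reading off the term symbols: S 2→2, L 2→1, J 2→1, parity odd→odd.
ΔJ = 0, ±1 (not J=0↔0): J: 2 → 1, ΔJ = -1 — ✓.
ΔS = 0: S: 2 → 2 — ✓.
Parity must change: odd → odd — ✗.
ΔL = 0, ±1 (not L=0↔0): L: 2 → 1, ΔL = -1 — ✓.

parity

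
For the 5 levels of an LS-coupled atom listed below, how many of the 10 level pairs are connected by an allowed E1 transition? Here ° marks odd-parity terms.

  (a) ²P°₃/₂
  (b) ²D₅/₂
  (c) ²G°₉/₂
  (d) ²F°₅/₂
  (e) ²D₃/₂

(a)–(b): allowed.
(a)–(c): forbidden (parity, ΔL, ΔJ).
(a)–(d): forbidden (parity, ΔL).
(a)–(e): allowed.
(b)–(c): forbidden (ΔL, ΔJ).
(b)–(d): allowed.
(b)–(e): forbidden (parity).
(c)–(d): forbidden (parity, ΔJ).
(c)–(e): forbidden (ΔL, ΔJ).
(d)–(e): allowed.
Allowed pairs: 4 of 10.

4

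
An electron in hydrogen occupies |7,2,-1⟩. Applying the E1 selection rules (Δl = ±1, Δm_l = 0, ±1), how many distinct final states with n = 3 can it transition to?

E1 requires Δl = ±1, so l_f ∈ {1, 3}; with 0 ≤ l_f ≤ n_f−1 = 2, the allowed l_f values are {1}.
For l_f = 1: m_f ∈ {m_i−1, m_i, m_i+1} ∩ [−1, 1] = {-1, 0} → 2 states.
Total: 2.

2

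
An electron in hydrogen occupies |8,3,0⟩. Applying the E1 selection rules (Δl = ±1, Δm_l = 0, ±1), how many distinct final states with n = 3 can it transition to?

3

E1 requires Δl = ±1, so l_f ∈ {2, 4}; with 0 ≤ l_f ≤ n_f−1 = 2, the allowed l_f values are {2}.
For l_f = 2: m_f ∈ {m_i−1, m_i, m_i+1} ∩ [−2, 2] = {-1, 0, 1} → 3 states.
Total: 3.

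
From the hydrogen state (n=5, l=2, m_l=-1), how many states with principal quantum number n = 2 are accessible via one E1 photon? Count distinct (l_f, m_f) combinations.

2

E1 requires Δl = ±1, so l_f ∈ {1, 3}; with 0 ≤ l_f ≤ n_f−1 = 1, the allowed l_f values are {1}.
For l_f = 1: m_f ∈ {m_i−1, m_i, m_i+1} ∩ [−1, 1] = {-1, 0} → 2 states.
Total: 2.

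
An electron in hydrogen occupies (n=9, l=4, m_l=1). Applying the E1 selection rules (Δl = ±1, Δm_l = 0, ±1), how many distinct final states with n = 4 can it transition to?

3

E1 requires Δl = ±1, so l_f ∈ {3, 5}; with 0 ≤ l_f ≤ n_f−1 = 3, the allowed l_f values are {3}.
For l_f = 3: m_f ∈ {m_i−1, m_i, m_i+1} ∩ [−3, 3] = {0, 1, 2} → 3 states.
Total: 3.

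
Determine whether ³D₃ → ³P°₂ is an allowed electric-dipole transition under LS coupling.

Reading off the term symbols: S 1→1, L 2→1, J 3→2, parity even→odd.
Parity must change: even → odd — passes.
ΔS = 0: S: 1 → 1 — passes.
ΔL = 0, ±1 (not L=0↔0): L: 2 → 1, ΔL = -1 — passes.
ΔJ = 0, ±1 (not J=0↔0): J: 3 → 2, ΔJ = -1 — passes.
All four E1 rules are satisfied.

allowed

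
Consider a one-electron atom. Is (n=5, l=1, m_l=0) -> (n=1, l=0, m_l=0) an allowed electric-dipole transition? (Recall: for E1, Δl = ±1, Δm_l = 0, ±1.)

Δl = 0 − 1 = -1; the E1 rule Δl = ±1 is satisfied.
Δm_l = 0 − (0) = +0. E1 requires Δm_l = 0, ±1: satisfied.
All E1 selection rules are satisfied.

allowed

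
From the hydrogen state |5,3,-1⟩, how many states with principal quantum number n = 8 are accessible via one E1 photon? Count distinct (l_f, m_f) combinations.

E1 requires Δl = ±1, so l_f ∈ {2, 4}; with 0 ≤ l_f ≤ n_f−1 = 7, the allowed l_f values are {2, 4}.
For l_f = 2: m_f ∈ {m_i−1, m_i, m_i+1} ∩ [−2, 2] = {-2, -1, 0} → 3 states.
For l_f = 4: m_f ∈ {m_i−1, m_i, m_i+1} ∩ [−4, 4] = {-2, -1, 0} → 3 states.
Total: 6.

6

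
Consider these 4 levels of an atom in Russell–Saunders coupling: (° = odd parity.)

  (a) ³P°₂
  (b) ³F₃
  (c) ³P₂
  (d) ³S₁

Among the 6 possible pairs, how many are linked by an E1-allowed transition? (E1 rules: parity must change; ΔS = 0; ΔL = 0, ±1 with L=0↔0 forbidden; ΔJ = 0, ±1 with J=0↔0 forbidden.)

(a)–(b): forbidden (ΔL).
(a)–(c): allowed.
(a)–(d): allowed.
(b)–(c): forbidden (parity, ΔL).
(b)–(d): forbidden (parity, ΔL, ΔJ).
(c)–(d): forbidden (parity).
Allowed pairs: 2 of 6.

2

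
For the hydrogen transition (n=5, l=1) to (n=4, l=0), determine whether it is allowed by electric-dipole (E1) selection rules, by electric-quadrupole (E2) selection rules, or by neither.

Δl = 0 − 1 = -1; l_i + l_f = 1.
E1 (Δl = ±1): satisfied.
E2 (Δl = 0,±2, l_i+l_f ≥ 2): not satisfied.

E1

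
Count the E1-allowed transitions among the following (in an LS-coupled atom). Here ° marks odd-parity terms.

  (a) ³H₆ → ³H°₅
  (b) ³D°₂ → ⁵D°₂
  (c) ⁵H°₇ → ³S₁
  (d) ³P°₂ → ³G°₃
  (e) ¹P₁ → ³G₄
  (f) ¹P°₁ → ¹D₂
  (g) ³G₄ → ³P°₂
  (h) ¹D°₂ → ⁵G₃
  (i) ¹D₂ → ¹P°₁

(a) allowed
(b) forbidden (parity, ΔS fail)
(c) forbidden (ΔS, ΔL, ΔJ fail)
(d) forbidden (parity, ΔL fail)
(e) forbidden (parity, ΔS, ΔL, ΔJ fail)
(f) allowed
(g) forbidden (ΔL, ΔJ fail)
(h) forbidden (ΔS, ΔL fail)
(i) allowed
Total allowed: 3 of 9.

3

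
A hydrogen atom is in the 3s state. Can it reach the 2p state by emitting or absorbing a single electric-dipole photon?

allowed

Δl = 1 − 0 = +1; the E1 rule Δl = ±1 is ✓.
All E1 selection rules are satisfied.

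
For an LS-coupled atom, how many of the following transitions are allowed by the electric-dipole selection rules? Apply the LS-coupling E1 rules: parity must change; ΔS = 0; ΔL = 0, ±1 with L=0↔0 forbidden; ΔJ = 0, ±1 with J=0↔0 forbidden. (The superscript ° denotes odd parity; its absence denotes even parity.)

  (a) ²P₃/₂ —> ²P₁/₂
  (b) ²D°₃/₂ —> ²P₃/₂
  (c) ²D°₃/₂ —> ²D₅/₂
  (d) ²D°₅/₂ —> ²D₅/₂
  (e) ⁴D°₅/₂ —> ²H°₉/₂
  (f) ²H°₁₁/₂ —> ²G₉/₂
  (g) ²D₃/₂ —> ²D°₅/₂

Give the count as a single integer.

5

(a) forbidden (parity fails)
(b) allowed
(c) allowed
(d) allowed
(e) forbidden (parity, ΔS, ΔL, ΔJ fail)
(f) allowed
(g) allowed
Total allowed: 5 of 7.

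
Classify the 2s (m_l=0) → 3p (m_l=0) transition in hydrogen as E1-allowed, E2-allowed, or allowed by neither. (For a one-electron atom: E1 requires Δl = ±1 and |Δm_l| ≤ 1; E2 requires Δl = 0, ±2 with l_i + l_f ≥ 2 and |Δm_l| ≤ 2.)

E1

Δl = 1 − 0 = +1; l_i + l_f = 1.
Δm_l = +0.
E1 (Δl = ±1, |Δm_l| ≤ 1): satisfied.
E2 (Δl = 0,±2, l_i+l_f ≥ 2, |Δm_l| ≤ 2): not satisfied.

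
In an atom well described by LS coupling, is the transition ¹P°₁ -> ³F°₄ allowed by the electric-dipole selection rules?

forbidden

Parity must change: odd → odd — fails.
ΔS = 0: S: 0 → 1 — fails.
ΔL = 0, ±1 (not L=0↔0): L: 1 → 3, ΔL = +2 — fails.
ΔJ = 0, ±1 (not J=0↔0): J: 1 → 4, ΔJ = +3 — fails.
Rule(s) violated: parity, ΔS, ΔL, ΔJ.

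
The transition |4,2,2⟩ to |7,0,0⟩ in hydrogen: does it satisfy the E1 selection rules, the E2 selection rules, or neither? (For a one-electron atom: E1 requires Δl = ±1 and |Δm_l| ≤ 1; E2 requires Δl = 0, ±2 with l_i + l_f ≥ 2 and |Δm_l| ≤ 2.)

E2

Δl = 0 − 2 = -2; l_i + l_f = 2.
Δm_l = -2.
E1 (Δl = ±1, |Δm_l| ≤ 1): not satisfied.
E2 (Δl = 0,±2, l_i+l_f ≥ 2, |Δm_l| ≤ 2): satisfied.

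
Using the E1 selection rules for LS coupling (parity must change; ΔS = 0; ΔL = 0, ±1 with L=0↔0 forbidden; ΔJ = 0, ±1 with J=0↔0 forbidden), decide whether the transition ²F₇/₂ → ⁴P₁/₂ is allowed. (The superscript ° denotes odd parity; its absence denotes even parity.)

forbidden

Reading off the term symbols: S 1/2→3/2, L 3→1, J 7/2→1/2, parity even→even.
Parity must change: even → even — fails.
ΔS = 0: S: 1/2 → 3/2 — fails.
ΔL = 0, ±1 (not L=0↔0): L: 3 → 1, ΔL = -2 — fails.
ΔJ = 0, ±1 (not J=0↔0): J: 7/2 → 1/2, ΔJ = -3 — fails.
Rule(s) violated: parity, ΔS, ΔL, ΔJ.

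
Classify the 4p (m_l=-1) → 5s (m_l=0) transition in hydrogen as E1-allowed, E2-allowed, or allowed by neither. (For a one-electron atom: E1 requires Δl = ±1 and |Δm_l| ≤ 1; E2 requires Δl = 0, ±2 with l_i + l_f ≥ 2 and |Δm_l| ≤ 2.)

Δl = 0 − 1 = -1; l_i + l_f = 1.
Δm_l = +1.
E1 (Δl = ±1, |Δm_l| ≤ 1): satisfied.
E2 (Δl = 0,±2, l_i+l_f ≥ 2, |Δm_l| ≤ 2): not satisfied.

E1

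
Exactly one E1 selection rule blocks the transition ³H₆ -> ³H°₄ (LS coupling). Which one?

the ΔJ = 0, ±1 rule

Reading off the term symbols: S 1→1, L 5→5, J 6→4, parity even→odd.
Parity must change: even → odd — ok.
ΔS = 0: S: 1 → 1 — ok.
ΔL = 0, ±1 (not L=0↔0): L: 5 → 5, ΔL = +0 — ok.
ΔJ = 0, ±1 (not J=0↔0): J: 6 → 4, ΔJ = -2 — fails.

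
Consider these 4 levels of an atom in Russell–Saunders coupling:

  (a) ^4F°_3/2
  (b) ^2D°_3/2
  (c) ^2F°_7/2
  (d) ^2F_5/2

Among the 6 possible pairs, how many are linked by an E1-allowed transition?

2

(a)–(b): forbidden (parity, ΔS).
(a)–(c): forbidden (parity, ΔS, ΔJ).
(a)–(d): forbidden (ΔS).
(b)–(c): forbidden (parity, ΔJ).
(b)–(d): allowed.
(c)–(d): allowed.
Allowed pairs: 2 of 6.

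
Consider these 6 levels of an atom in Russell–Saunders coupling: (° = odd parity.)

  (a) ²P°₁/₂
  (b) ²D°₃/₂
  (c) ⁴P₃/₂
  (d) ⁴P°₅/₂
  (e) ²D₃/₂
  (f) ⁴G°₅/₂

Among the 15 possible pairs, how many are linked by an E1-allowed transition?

(a)–(b): forbidden (parity).
(a)–(c): forbidden (ΔS).
(a)–(d): forbidden (parity, ΔS, ΔJ).
(a)–(e): allowed.
(a)–(f): forbidden (parity, ΔS, ΔL, ΔJ).
(b)–(c): forbidden (ΔS).
(b)–(d): forbidden (parity, ΔS).
(b)–(e): allowed.
(b)–(f): forbidden (parity, ΔS, ΔL).
(c)–(d): allowed.
(c)–(e): forbidden (parity, ΔS).
(c)–(f): forbidden (ΔL).
(d)–(e): forbidden (ΔS).
(d)–(f): forbidden (parity, ΔL).
(e)–(f): forbidden (ΔS, ΔL).
Allowed pairs: 3 of 15.

3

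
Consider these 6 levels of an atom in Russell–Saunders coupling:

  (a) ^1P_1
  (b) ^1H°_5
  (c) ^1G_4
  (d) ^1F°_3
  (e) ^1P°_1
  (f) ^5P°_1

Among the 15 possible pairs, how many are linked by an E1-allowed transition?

3

(a)–(b): forbidden (ΔL, ΔJ).
(a)–(c): forbidden (parity, ΔL, ΔJ).
(a)–(d): forbidden (ΔL, ΔJ).
(a)–(e): allowed.
(a)–(f): forbidden (ΔS).
(b)–(c): allowed.
(b)–(d): forbidden (parity, ΔL, ΔJ).
(b)–(e): forbidden (parity, ΔL, ΔJ).
(b)–(f): forbidden (parity, ΔS, ΔL, ΔJ).
(c)–(d): allowed.
(c)–(e): forbidden (ΔL, ΔJ).
(c)–(f): forbidden (ΔS, ΔL, ΔJ).
(d)–(e): forbidden (parity, ΔL, ΔJ).
(d)–(f): forbidden (parity, ΔS, ΔL, ΔJ).
(e)–(f): forbidden (parity, ΔS).
Allowed pairs: 3 of 15.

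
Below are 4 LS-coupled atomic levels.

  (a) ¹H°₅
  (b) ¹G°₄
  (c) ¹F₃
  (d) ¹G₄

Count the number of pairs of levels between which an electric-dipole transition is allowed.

3

(a)–(b): forbidden (parity).
(a)–(c): forbidden (ΔL, ΔJ).
(a)–(d): allowed.
(b)–(c): allowed.
(b)–(d): allowed.
(c)–(d): forbidden (parity).
Allowed pairs: 3 of 6.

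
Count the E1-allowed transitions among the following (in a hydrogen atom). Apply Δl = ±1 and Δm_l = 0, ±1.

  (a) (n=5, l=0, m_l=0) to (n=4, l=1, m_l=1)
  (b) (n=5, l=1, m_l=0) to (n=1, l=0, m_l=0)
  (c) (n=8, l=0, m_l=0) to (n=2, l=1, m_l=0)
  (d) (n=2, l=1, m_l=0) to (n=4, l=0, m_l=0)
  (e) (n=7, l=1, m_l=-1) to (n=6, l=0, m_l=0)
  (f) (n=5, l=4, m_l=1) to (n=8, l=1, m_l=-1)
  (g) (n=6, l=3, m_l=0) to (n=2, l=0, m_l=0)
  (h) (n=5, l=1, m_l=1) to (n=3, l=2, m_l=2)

6

(a) allowed
(b) allowed
(c) allowed
(d) allowed
(e) allowed
(f) forbidden — Δl = -3 (E1 requires Δl = ±1); Δm_l = -2 (E1 requires Δm_l = 0, ±1)
(g) forbidden — Δl = -3 (E1 requires Δl = ±1)
(h) allowed
Total allowed: 6 of 8.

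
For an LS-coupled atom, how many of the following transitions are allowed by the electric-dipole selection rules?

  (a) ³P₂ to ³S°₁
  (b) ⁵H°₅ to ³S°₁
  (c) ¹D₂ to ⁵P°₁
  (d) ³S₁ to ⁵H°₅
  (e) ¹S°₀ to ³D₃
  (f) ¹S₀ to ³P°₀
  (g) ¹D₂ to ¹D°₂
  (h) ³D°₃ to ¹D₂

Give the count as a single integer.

(a) allowed
(b) forbidden (parity, ΔS, ΔL, ΔJ fail)
(c) forbidden (ΔS fails)
(d) forbidden (ΔS, ΔL, ΔJ fail)
(e) forbidden (ΔS, ΔL, ΔJ fail)
(f) forbidden (ΔS, ΔJ fail)
(g) allowed
(h) forbidden (ΔS fails)
Total allowed: 2 of 8.

2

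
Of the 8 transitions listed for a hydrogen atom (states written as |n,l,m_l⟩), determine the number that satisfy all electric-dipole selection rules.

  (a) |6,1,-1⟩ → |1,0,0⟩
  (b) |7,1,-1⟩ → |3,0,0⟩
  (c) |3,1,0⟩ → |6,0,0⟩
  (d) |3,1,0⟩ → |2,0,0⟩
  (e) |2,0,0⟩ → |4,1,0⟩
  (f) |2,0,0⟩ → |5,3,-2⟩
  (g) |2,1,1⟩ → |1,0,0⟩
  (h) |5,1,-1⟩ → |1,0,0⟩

(a) allowed
(b) allowed
(c) allowed
(d) allowed
(e) allowed
(f) forbidden — Δl = +3 (E1 requires Δl = ±1); Δm_l = -2 (E1 requires Δm_l = 0, ±1)
(g) allowed
(h) allowed
Total allowed: 7 of 8.

7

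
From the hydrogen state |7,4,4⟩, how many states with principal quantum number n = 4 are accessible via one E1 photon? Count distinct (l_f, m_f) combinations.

1

E1 requires Δl = ±1, so l_f ∈ {3, 5}; with 0 ≤ l_f ≤ n_f−1 = 3, the allowed l_f values are {3}.
For l_f = 3: m_f ∈ {m_i−1, m_i, m_i+1} ∩ [−3, 3] = {3} → 1 state.
Total: 1.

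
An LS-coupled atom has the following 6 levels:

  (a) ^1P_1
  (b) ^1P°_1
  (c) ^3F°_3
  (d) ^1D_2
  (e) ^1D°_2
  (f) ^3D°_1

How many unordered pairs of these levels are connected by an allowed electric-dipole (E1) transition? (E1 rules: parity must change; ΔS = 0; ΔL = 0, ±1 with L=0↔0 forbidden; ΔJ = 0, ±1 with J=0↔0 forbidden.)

4

(a)–(b): allowed.
(a)–(c): forbidden (ΔS, ΔL, ΔJ).
(a)–(d): forbidden (parity).
(a)–(e): allowed.
(a)–(f): forbidden (ΔS).
(b)–(c): forbidden (parity, ΔS, ΔL, ΔJ).
(b)–(d): allowed.
(b)–(e): forbidden (parity).
(b)–(f): forbidden (parity, ΔS).
(c)–(d): forbidden (ΔS).
(c)–(e): forbidden (parity, ΔS).
(c)–(f): forbidden (parity, ΔJ).
(d)–(e): allowed.
(d)–(f): forbidden (ΔS).
(e)–(f): forbidden (parity, ΔS).
Allowed pairs: 4 of 15.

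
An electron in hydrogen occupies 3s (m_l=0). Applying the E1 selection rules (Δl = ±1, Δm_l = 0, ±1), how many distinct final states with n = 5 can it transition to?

E1 requires Δl = ±1, so l_f ∈ {-1, 1}; with 0 ≤ l_f ≤ n_f−1 = 4, the allowed l_f values are {1}.
For l_f = 1: m_f ∈ {m_i−1, m_i, m_i+1} ∩ [−1, 1] = {-1, 0, 1} → 3 states.
Total: 3.

3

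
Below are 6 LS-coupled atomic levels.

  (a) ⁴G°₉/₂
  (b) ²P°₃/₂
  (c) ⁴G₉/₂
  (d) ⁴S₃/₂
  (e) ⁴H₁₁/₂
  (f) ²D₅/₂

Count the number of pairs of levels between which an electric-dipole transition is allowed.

(a)–(b): forbidden (parity, ΔS, ΔL, ΔJ).
(a)–(c): allowed.
(a)–(d): forbidden (ΔL, ΔJ).
(a)–(e): allowed.
(a)–(f): forbidden (ΔS, ΔL, ΔJ).
(b)–(c): forbidden (ΔS, ΔL, ΔJ).
(b)–(d): forbidden (ΔS).
(b)–(e): forbidden (ΔS, ΔL, ΔJ).
(b)–(f): allowed.
(c)–(d): forbidden (parity, ΔL, ΔJ).
(c)–(e): forbidden (parity).
(c)–(f): forbidden (parity, ΔS, ΔL, ΔJ).
(d)–(e): forbidden (parity, ΔL, ΔJ).
(d)–(f): forbidden (parity, ΔS, ΔL).
(e)–(f): forbidden (parity, ΔS, ΔL, ΔJ).
Allowed pairs: 3 of 15.

3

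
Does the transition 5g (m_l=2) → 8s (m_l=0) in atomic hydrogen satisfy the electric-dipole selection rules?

Δl = 0 − 4 = -4; the E1 rule Δl = ±1 is fails.
m_l: 2 → 0 (Δm_l = -2). |Δm_l| ≤ 1 fails.
The transition is electric-dipole forbidden.

forbidden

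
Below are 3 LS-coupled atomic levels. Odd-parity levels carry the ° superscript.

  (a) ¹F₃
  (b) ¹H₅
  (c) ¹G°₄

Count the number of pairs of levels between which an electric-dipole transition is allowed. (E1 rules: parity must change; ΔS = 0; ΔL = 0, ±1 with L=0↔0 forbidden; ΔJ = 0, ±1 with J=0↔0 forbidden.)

2

(a)–(b): forbidden (parity, ΔL, ΔJ).
(a)–(c): allowed.
(b)–(c): allowed.
Allowed pairs: 2 of 3.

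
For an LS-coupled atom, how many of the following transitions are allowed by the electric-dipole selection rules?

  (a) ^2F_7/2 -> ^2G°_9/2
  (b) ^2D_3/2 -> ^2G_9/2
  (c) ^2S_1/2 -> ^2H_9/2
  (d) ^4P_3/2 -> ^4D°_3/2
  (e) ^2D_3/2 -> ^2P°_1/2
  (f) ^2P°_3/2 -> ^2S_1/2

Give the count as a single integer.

(a) allowed
(b) forbidden (parity, ΔL, ΔJ fail)
(c) forbidden (parity, ΔL, ΔJ fail)
(d) allowed
(e) allowed
(f) allowed
Total allowed: 4 of 6.

4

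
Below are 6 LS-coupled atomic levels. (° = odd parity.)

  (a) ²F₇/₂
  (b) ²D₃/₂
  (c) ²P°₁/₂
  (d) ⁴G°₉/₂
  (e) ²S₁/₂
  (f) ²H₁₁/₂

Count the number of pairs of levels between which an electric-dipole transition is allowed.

(a)–(b): forbidden (parity, ΔJ).
(a)–(c): forbidden (ΔL, ΔJ).
(a)–(d): forbidden (ΔS).
(a)–(e): forbidden (parity, ΔL, ΔJ).
(a)–(f): forbidden (parity, ΔL, ΔJ).
(b)–(c): allowed.
(b)–(d): forbidden (ΔS, ΔL, ΔJ).
(b)–(e): forbidden (parity, ΔL).
(b)–(f): forbidden (parity, ΔL, ΔJ).
(c)–(d): forbidden (parity, ΔS, ΔL, ΔJ).
(c)–(e): allowed.
(c)–(f): forbidden (ΔL, ΔJ).
(d)–(e): forbidden (ΔS, ΔL, ΔJ).
(d)–(f): forbidden (ΔS).
(e)–(f): forbidden (parity, ΔL, ΔJ).
Allowed pairs: 2 of 15.

2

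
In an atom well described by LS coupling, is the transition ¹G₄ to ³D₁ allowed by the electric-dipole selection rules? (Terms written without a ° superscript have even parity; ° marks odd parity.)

forbidden

Initial level: S=0, L=4, J=4, parity even. Final level: S=1, L=2, J=1, parity even.
ΔJ = 0, ±1 (not J=0↔0): J: 4 → 1, ΔJ = -3 — fails.
ΔL = 0, ±1 (not L=0↔0): L: 4 → 2, ΔL = -2 — fails.
ΔS = 0: S: 0 → 1 — fails.
Parity must change: even → even — fails.
Rule(s) violated: parity, ΔS, ΔL, ΔJ.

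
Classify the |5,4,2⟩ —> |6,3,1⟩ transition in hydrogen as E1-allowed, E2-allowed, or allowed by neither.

E1

Δl = 3 − 4 = -1; l_i + l_f = 7.
Δm_l = -1.
E1 (Δl = ±1, |Δm_l| ≤ 1): satisfied.
E2 (Δl = 0,±2, l_i+l_f ≥ 2, |Δm_l| ≤ 2): not satisfied.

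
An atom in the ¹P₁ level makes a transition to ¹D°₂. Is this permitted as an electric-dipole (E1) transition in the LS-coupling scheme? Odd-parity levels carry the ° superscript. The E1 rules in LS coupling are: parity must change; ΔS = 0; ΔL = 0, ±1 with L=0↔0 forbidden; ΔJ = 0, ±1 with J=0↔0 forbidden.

allowed

Initial level: S=0, L=1, J=1, parity even. Final level: S=0, L=2, J=2, parity odd.
Parity must change: even → odd — passes.
ΔS = 0: S: 0 → 0 — passes.
ΔL = 0, ±1 (not L=0↔0): L: 1 → 2, ΔL = +1 — passes.
ΔJ = 0, ±1 (not J=0↔0): J: 1 → 2, ΔJ = +1 — passes.
All four E1 rules are satisfied.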